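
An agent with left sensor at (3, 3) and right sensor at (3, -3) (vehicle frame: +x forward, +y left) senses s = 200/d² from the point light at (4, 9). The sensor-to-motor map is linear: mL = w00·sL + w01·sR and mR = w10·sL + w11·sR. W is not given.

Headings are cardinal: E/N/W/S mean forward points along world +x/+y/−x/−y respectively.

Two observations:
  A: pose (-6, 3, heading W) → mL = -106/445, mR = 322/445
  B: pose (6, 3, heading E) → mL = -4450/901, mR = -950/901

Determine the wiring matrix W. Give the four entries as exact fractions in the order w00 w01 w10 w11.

obs A: pose=(-6,3,W) → sL=4/5, sR=100/89, mL=-106/445, mR=322/445
obs B: pose=(6,3,E) → sL=100/17, sR=100/53, mL=-4450/901, mR=-950/901
sensor matrix S = [[4/5, 100/89], [100/17, 100/53]]; det S = -408960/80189
solve [mL_A; mL_B] = S·[w00; w01] and [mR_A; mR_B] = S·[w10; w11]:
  w00 = -1, w01 = 1/2, w10 = -1/2, w11 = 1

-1 1/2 -1/2 1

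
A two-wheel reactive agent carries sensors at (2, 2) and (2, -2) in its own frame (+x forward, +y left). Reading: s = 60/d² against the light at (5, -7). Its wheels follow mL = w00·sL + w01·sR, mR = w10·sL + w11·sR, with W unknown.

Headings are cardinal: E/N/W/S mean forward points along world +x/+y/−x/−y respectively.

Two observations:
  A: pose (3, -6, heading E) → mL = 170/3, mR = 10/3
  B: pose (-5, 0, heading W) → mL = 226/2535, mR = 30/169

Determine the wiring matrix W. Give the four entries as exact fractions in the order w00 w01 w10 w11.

-1/2 1 1/2 0

obs A: pose=(3,-6,E) → sL=20/3, sR=60, mL=170/3, mR=10/3
obs B: pose=(-5,0,W) → sL=60/169, sR=4/15, mL=226/2535, mR=30/169
sensor matrix S = [[20/3, 60], [60/169, 4/15]]; det S = -29696/1521
solve [mL_A; mL_B] = S·[w00; w01] and [mR_A; mR_B] = S·[w10; w11]:
  w00 = -1/2, w01 = 1, w10 = 1/2, w11 = 0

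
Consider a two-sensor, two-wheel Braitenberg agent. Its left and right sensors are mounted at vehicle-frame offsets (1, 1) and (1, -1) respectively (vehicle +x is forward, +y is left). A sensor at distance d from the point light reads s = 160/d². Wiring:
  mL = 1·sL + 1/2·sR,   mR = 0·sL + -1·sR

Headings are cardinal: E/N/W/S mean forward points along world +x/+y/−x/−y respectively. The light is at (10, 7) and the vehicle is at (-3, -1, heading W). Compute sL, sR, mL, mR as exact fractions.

left sensor world pos  = (-4, -2); dL² = 277
right sensor world pos = (-4, 0); dR² = 245
sL = 160/277 = 160/277
sR = 160/245 = 32/49
mL = 1·sL + 1/2·sR = 12272/13573
mR = 0·sL + -1·sR = -32/49

160/277 32/49 12272/13573 -32/49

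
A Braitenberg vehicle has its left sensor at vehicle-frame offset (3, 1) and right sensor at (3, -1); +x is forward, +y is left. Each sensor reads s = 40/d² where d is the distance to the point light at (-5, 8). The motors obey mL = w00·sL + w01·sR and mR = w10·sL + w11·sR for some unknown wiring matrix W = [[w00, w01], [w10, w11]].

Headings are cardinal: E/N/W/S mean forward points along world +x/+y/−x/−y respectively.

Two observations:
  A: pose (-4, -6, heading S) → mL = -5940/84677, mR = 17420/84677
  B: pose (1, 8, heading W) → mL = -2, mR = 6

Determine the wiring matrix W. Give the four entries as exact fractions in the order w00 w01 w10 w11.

1/2 -1 1 1/2

obs A: pose=(-4,-6,S) → sL=40/293, sR=40/289, mL=-5940/84677, mR=17420/84677
obs B: pose=(1,8,W) → sL=4, sR=4, mL=-2, mR=6
sensor matrix S = [[40/293, 40/289], [4, 4]]; det S = -640/84677
solve [mL_A; mL_B] = S·[w00; w01] and [mR_A; mR_B] = S·[w10; w11]:
  w00 = 1/2, w01 = -1, w10 = 1, w11 = 1/2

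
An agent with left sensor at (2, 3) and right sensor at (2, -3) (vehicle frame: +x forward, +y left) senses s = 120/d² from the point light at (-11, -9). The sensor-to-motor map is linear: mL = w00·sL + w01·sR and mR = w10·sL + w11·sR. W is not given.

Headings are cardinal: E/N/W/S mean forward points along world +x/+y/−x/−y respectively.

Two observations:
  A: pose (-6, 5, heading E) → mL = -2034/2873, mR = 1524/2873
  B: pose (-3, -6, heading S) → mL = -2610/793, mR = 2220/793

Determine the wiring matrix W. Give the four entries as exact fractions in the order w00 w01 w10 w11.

obs A: pose=(-6,5,E) → sL=60/169, sR=12/17, mL=-2034/2873, mR=1524/2873
obs B: pose=(-3,-6,S) → sL=60/61, sR=60/13, mL=-2610/793, mR=2220/793
sensor matrix S = [[60/169, 12/17], [60/61, 60/13]]; det S = 2151360/2278289
solve [mL_A; mL_B] = S·[w00; w01] and [mR_A; mR_B] = S·[w10; w11]:
  w00 = -1, w01 = -1/2, w10 = 1/2, w11 = 1/2

-1 -1/2 1/2 1/2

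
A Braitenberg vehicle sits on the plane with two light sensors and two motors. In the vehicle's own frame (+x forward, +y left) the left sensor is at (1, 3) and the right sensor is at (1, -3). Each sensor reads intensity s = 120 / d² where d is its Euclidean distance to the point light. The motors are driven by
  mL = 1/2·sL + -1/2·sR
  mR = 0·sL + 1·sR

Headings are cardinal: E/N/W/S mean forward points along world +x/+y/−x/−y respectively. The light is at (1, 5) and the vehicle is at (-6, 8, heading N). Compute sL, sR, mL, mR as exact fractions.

30/29 15/4 -315/232 15/4

left sensor world pos  = (-9, 9); dL² = 116
right sensor world pos = (-3, 9); dR² = 32
sL = 120/116 = 30/29
sR = 120/32 = 15/4
mL = 1/2·sL + -1/2·sR = -315/232
mR = 0·sL + 1·sR = 15/4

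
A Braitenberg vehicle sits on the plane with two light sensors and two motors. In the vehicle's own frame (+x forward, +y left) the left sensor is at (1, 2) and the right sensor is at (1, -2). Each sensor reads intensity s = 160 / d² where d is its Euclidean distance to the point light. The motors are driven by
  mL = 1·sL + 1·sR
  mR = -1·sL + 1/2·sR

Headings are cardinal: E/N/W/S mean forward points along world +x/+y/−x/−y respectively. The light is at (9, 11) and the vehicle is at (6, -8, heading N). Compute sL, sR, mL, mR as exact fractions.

left sensor world pos  = (4, -7); dL² = 349
right sensor world pos = (8, -7); dR² = 325
sL = 160/349 = 160/349
sR = 160/325 = 32/65
mL = 1·sL + 1·sR = 21568/22685
mR = -1·sL + 1/2·sR = -4816/22685

160/349 32/65 21568/22685 -4816/22685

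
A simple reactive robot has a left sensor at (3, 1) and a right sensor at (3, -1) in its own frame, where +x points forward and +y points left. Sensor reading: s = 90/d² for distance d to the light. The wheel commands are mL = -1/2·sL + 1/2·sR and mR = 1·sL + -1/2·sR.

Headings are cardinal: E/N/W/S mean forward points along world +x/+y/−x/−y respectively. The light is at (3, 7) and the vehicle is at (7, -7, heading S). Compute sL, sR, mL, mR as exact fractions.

left sensor world pos  = (8, -10); dL² = 314
right sensor world pos = (6, -10); dR² = 298
sL = 90/314 = 45/157
sR = 90/298 = 45/149
mL = -1/2·sL + 1/2·sR = 180/23393
mR = 1·sL + -1/2·sR = 6345/46786

45/157 45/149 180/23393 6345/46786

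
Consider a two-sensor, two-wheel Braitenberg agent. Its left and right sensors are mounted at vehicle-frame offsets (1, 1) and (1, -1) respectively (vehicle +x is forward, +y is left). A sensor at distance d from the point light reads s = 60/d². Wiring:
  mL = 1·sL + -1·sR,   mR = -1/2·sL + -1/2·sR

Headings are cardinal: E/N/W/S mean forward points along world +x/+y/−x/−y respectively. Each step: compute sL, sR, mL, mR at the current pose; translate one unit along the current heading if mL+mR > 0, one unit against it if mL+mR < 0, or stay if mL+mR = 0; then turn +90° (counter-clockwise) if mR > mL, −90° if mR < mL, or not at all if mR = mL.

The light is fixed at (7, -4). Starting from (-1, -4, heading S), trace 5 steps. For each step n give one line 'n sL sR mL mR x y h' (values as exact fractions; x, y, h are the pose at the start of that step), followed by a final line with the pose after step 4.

n=0: pose=(-1,-4,S); sL=6/5, sR=30/41; mL=96/205, mR=-198/205; mL+mR=-102/205 → advance -1; mR−mL=-294/205 → turn -1·90°
n=1: pose=(-1,-3,W); sL=20/27, sR=12/17; mL=16/459, mR=-332/459; mL+mR=-316/459 → advance -1; mR−mL=-116/153 → turn -1·90°
n=2: pose=(0,-3,N); sL=15/17, sR=3/2; mL=-21/34, mR=-81/68; mL+mR=-123/68 → advance -1; mR−mL=-39/68 → turn -1·90°
n=3: pose=(0,-4,E); sL=60/37, sR=60/37; mL=0, mR=-60/37; mL+mR=-60/37 → advance -1; mR−mL=-60/37 → turn -1·90°
n=4: pose=(-1,-4,S); sL=6/5, sR=30/41; mL=96/205, mR=-198/205; mL+mR=-102/205 → advance -1; mR−mL=-294/205 → turn -1·90°

0 6/5 30/41 96/205 -198/205 -1 -4 S
1 20/27 12/17 16/459 -332/459 -1 -3 W
2 15/17 3/2 -21/34 -81/68 0 -3 N
3 60/37 60/37 0 -60/37 0 -4 E
4 6/5 30/41 96/205 -198/205 -1 -4 S
final -1 -3 W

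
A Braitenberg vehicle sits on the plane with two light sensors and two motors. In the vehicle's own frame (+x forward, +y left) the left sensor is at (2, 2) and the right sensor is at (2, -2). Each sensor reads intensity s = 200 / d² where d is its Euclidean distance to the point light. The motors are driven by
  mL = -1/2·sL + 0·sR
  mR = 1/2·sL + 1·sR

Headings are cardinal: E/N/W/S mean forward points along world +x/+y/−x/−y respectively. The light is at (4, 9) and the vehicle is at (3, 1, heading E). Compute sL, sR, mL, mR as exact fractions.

200/37 200/101 -100/37 17500/3737

left sensor world pos  = (5, 3); dL² = 37
right sensor world pos = (5, -1); dR² = 101
sL = 200/37 = 200/37
sR = 200/101 = 200/101
mL = -1/2·sL + 0·sR = -100/37
mR = 1/2·sL + 1·sR = 17500/3737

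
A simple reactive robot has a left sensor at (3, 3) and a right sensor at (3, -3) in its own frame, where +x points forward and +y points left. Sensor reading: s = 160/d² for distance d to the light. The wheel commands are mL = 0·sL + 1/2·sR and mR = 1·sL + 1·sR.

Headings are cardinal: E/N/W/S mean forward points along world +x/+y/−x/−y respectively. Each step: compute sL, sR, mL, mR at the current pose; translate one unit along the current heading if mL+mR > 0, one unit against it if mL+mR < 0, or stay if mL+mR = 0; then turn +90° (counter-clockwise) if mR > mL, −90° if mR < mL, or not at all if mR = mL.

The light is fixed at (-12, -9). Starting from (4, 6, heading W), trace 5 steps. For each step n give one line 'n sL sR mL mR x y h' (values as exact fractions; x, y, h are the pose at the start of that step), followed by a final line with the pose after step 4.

0 160/313 160/493 80/493 128960/154309 4 6 W
1 40/117 5/9 5/18 35/39 3 6 S
2 160/613 32/89 16/89 33856/54557 3 5 E
3 80/229 16/65 8/65 8864/14885 4 5 N
4 160/313 160/493 80/493 128960/154309 4 6 W
final 3 6 S

n=0: pose=(4,6,W); sL=160/313, sR=160/493; mL=80/493, mR=128960/154309; mL+mR=154000/154309 → advance +1; mR−mL=103920/154309 → turn +1·90°
n=1: pose=(3,6,S); sL=40/117, sR=5/9; mL=5/18, mR=35/39; mL+mR=275/234 → advance +1; mR−mL=145/234 → turn +1·90°
n=2: pose=(3,5,E); sL=160/613, sR=32/89; mL=16/89, mR=33856/54557; mL+mR=43664/54557 → advance +1; mR−mL=24048/54557 → turn +1·90°
n=3: pose=(4,5,N); sL=80/229, sR=16/65; mL=8/65, mR=8864/14885; mL+mR=10696/14885 → advance +1; mR−mL=7032/14885 → turn +1·90°
n=4: pose=(4,6,W); sL=160/313, sR=160/493; mL=80/493, mR=128960/154309; mL+mR=154000/154309 → advance +1; mR−mL=103920/154309 → turn +1·90°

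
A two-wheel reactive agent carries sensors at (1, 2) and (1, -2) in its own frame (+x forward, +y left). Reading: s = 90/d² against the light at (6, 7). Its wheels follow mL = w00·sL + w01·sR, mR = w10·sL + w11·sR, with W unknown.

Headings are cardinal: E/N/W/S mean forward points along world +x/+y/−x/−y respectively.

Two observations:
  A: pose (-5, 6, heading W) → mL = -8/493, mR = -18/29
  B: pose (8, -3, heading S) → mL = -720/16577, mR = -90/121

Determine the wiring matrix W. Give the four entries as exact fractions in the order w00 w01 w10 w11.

obs A: pose=(-5,6,W) → sL=10/17, sR=18/29, mL=-8/493, mR=-18/29
obs B: pose=(8,-3,S) → sL=90/137, sR=90/121, mL=-720/16577, mR=-90/121
sensor matrix S = [[10/17, 18/29], [90/137, 90/121]]; det S = 243360/8172461
solve [mL_A; mL_B] = S·[w00; w01] and [mR_A; mR_B] = S·[w10; w11]:
  w00 = 1/2, w01 = -1/2, w10 = 0, w11 = -1

1/2 -1/2 0 -1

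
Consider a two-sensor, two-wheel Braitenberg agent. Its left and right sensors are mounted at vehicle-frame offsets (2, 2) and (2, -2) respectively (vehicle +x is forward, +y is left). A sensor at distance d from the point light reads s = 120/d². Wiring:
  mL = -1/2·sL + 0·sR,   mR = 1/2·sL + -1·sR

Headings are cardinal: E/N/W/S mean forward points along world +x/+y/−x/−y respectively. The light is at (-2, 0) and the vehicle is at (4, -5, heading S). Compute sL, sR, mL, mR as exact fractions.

120/113 24/13 -60/113 -1932/1469

left sensor world pos  = (6, -7); dL² = 113
right sensor world pos = (2, -7); dR² = 65
sL = 120/113 = 120/113
sR = 120/65 = 24/13
mL = -1/2·sL + 0·sR = -60/113
mR = 1/2·sL + -1·sR = -1932/1469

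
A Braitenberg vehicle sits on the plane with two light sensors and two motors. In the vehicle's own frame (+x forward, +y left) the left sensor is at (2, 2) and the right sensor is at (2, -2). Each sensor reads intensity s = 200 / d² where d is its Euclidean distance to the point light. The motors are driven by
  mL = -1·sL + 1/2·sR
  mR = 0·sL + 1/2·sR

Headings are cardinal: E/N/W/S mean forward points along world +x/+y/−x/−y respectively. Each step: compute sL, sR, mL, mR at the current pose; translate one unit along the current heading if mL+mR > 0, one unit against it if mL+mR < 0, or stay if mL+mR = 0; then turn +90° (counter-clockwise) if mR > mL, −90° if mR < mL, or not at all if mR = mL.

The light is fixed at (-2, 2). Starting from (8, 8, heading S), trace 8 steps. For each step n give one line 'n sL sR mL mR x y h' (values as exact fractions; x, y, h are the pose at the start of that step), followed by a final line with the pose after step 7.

0 5/4 5/2 0 5/4 8 8 S
1 200/193 200/153 -11300/29529 100/153 8 7 E
2 20/13 100/109 -1530/1417 50/109 9 7 N
3 40/17 200/117 -2980/1989 100/117 9 6 W
4 1 25/13 -1/26 25/26 10 6 S
5 200/221 200/197 -17300/43537 100/197 10 5 E
6 100/73 4/5 -354/365 2/5 11 5 N
7 200/121 200/137 -15300/16577 100/137 11 4 W
final 12 4 S

n=0: pose=(8,8,S); sL=5/4, sR=5/2; mL=0, mR=5/4; mL+mR=5/4 → advance +1; mR−mL=5/4 → turn +1·90°
n=1: pose=(8,7,E); sL=200/193, sR=200/153; mL=-11300/29529, mR=100/153; mL+mR=8000/29529 → advance +1; mR−mL=200/193 → turn +1·90°
n=2: pose=(9,7,N); sL=20/13, sR=100/109; mL=-1530/1417, mR=50/109; mL+mR=-880/1417 → advance -1; mR−mL=20/13 → turn +1·90°
n=3: pose=(9,6,W); sL=40/17, sR=200/117; mL=-2980/1989, mR=100/117; mL+mR=-1280/1989 → advance -1; mR−mL=40/17 → turn +1·90°
n=4: pose=(10,6,S); sL=1, sR=25/13; mL=-1/26, mR=25/26; mL+mR=12/13 → advance +1; mR−mL=1 → turn +1·90°
n=5: pose=(10,5,E); sL=200/221, sR=200/197; mL=-17300/43537, mR=100/197; mL+mR=4800/43537 → advance +1; mR−mL=200/221 → turn +1·90°
n=6: pose=(11,5,N); sL=100/73, sR=4/5; mL=-354/365, mR=2/5; mL+mR=-208/365 → advance -1; mR−mL=100/73 → turn +1·90°
n=7: pose=(11,4,W); sL=200/121, sR=200/137; mL=-15300/16577, mR=100/137; mL+mR=-3200/16577 → advance -1; mR−mL=200/121 → turn +1·90°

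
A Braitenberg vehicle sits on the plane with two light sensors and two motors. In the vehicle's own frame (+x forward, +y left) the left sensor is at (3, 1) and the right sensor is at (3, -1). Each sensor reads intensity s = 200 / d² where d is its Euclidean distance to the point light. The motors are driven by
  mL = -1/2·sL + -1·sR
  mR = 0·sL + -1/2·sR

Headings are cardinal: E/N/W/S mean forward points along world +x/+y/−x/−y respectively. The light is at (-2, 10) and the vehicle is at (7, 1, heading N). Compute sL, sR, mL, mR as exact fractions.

2 25/17 -42/17 -25/34

left sensor world pos  = (6, 4); dL² = 100
right sensor world pos = (8, 4); dR² = 136
sL = 200/100 = 2
sR = 200/136 = 25/17
mL = -1/2·sL + -1·sR = -42/17
mR = 0·sL + -1/2·sR = -25/34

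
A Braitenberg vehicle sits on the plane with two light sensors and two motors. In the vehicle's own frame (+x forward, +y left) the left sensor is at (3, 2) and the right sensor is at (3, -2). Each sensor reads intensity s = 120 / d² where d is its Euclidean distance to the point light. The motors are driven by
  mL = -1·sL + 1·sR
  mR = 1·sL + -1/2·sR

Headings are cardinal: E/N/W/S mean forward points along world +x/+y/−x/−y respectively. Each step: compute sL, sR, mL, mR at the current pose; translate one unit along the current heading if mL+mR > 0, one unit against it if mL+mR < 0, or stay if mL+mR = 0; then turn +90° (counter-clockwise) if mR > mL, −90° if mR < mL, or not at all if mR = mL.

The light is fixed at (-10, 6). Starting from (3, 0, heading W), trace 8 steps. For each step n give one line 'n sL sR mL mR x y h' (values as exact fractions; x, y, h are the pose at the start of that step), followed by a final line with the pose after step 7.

n=0: pose=(3,0,W); sL=30/41, sR=30/29; mL=360/1189, mR=255/1189; mL+mR=15/29 → advance +1; mR−mL=-105/1189 → turn -1·90°
n=1: pose=(2,0,N); sL=120/109, sR=24/41; mL=-2304/4469, mR=3612/4469; mL+mR=12/41 → advance +1; mR−mL=5916/4469 → turn +1·90°
n=2: pose=(2,1,W); sL=12/13, sR=4/3; mL=16/39, mR=10/39; mL+mR=2/3 → advance +1; mR−mL=-2/13 → turn -1·90°
n=3: pose=(1,1,N); sL=24/17, sR=120/173; mL=-2112/2941, mR=3132/2941; mL+mR=60/173 → advance +1; mR−mL=5244/2941 → turn +1·90°
n=4: pose=(1,2,W); sL=6/5, sR=30/17; mL=48/85, mR=27/85; mL+mR=15/17 → advance +1; mR−mL=-21/85 → turn -1·90°
n=5: pose=(0,2,N); sL=24/13, sR=24/29; mL=-384/377, mR=540/377; mL+mR=12/29 → advance +1; mR−mL=924/377 → turn +1·90°
n=6: pose=(0,3,W); sL=60/37, sR=12/5; mL=144/185, mR=78/185; mL+mR=6/5 → advance +1; mR−mL=-66/185 → turn -1·90°
n=7: pose=(-1,3,N); sL=120/49, sR=120/121; mL=-8640/5929, mR=11580/5929; mL+mR=60/121 → advance +1; mR−mL=20220/5929 → turn +1·90°

0 30/41 30/29 360/1189 255/1189 3 0 W
1 120/109 24/41 -2304/4469 3612/4469 2 0 N
2 12/13 4/3 16/39 10/39 2 1 W
3 24/17 120/173 -2112/2941 3132/2941 1 1 N
4 6/5 30/17 48/85 27/85 1 2 W
5 24/13 24/29 -384/377 540/377 0 2 N
6 60/37 12/5 144/185 78/185 0 3 W
7 120/49 120/121 -8640/5929 11580/5929 -1 3 N
final -1 4 W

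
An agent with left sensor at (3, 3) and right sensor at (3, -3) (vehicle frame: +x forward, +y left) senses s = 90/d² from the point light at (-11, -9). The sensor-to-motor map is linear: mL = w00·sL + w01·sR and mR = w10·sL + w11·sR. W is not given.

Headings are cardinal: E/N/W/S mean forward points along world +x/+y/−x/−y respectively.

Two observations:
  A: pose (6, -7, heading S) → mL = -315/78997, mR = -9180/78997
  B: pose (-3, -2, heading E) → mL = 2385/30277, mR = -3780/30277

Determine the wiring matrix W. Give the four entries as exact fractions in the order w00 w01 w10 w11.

obs A: pose=(6,-7,S) → sL=90/401, sR=90/197, mL=-315/78997, mR=-9180/78997
obs B: pose=(-3,-2,E) → sL=90/221, sR=90/137, mL=2385/30277, mR=-3780/30277
sensor matrix S = [[90/401, 90/197], [90/221, 90/137]]; det S = -92340000/2391792169
solve [mL_A; mL_B] = S·[w00; w01] and [mR_A; mR_B] = S·[w10; w11]:
  w00 = 1, w01 = -1/2, w10 = 1/2, w11 = -1/2

1 -1/2 1/2 -1/2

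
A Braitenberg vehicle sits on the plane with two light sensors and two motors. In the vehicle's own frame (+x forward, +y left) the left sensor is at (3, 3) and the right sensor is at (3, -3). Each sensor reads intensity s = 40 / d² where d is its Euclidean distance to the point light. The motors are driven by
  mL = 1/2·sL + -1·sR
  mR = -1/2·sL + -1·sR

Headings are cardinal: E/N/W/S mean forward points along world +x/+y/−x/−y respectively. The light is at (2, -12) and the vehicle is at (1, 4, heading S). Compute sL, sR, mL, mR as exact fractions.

left sensor world pos  = (4, 1); dL² = 173
right sensor world pos = (-2, 1); dR² = 185
sL = 40/173 = 40/173
sR = 40/185 = 8/37
mL = 1/2·sL + -1·sR = -644/6401
mR = -1/2·sL + -1·sR = -2124/6401

40/173 8/37 -644/6401 -2124/6401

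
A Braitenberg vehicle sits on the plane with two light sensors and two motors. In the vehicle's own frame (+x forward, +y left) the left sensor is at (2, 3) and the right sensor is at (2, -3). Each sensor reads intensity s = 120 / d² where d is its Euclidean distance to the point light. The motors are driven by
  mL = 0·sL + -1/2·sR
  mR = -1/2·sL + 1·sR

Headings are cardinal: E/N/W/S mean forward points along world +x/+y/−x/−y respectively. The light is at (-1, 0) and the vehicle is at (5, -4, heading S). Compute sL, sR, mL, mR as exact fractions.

left sensor world pos  = (8, -6); dL² = 117
right sensor world pos = (2, -6); dR² = 45
sL = 120/117 = 40/39
sR = 120/45 = 8/3
mL = 0·sL + -1/2·sR = -4/3
mR = -1/2·sL + 1·sR = 28/13

40/39 8/3 -4/3 28/13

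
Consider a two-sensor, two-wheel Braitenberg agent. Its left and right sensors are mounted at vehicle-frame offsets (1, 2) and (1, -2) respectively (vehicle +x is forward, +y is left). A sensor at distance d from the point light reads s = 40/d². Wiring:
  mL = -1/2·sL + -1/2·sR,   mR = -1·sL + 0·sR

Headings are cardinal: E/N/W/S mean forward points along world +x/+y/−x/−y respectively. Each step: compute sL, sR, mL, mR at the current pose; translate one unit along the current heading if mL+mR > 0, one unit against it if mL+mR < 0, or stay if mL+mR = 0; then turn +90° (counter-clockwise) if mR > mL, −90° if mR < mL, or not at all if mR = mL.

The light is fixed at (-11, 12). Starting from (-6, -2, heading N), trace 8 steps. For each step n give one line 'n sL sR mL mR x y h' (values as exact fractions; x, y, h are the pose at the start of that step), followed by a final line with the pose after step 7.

0 20/89 20/109 -1980/9701 -20/89 -6 -2 N
1 8/41 8/65 -424/2665 -8/41 -6 -3 E
2 10/73 2/13 -138/949 -10/73 -7 -3 S
3 40/169 40/281 -9000/47489 -40/169 -7 -2 E
4 4/25 20/113 -476/2825 -4/25 -8 -2 S
5 40/137 40/241 -7560/33017 -40/137 -8 -1 E
6 10/53 10/49 -510/2597 -10/53 -9 -1 S
7 40/109 8/41 -1256/4469 -40/109 -9 0 E
final -10 0 S

n=0: pose=(-6,-2,N); sL=20/89, sR=20/109; mL=-1980/9701, mR=-20/89; mL+mR=-4160/9701 → advance -1; mR−mL=-200/9701 → turn -1·90°
n=1: pose=(-6,-3,E); sL=8/41, sR=8/65; mL=-424/2665, mR=-8/41; mL+mR=-944/2665 → advance -1; mR−mL=-96/2665 → turn -1·90°
n=2: pose=(-7,-3,S); sL=10/73, sR=2/13; mL=-138/949, mR=-10/73; mL+mR=-268/949 → advance -1; mR−mL=8/949 → turn +1·90°
n=3: pose=(-7,-2,E); sL=40/169, sR=40/281; mL=-9000/47489, mR=-40/169; mL+mR=-20240/47489 → advance -1; mR−mL=-2240/47489 → turn -1·90°
n=4: pose=(-8,-2,S); sL=4/25, sR=20/113; mL=-476/2825, mR=-4/25; mL+mR=-928/2825 → advance -1; mR−mL=24/2825 → turn +1·90°
n=5: pose=(-8,-1,E); sL=40/137, sR=40/241; mL=-7560/33017, mR=-40/137; mL+mR=-17200/33017 → advance -1; mR−mL=-2080/33017 → turn -1·90°
n=6: pose=(-9,-1,S); sL=10/53, sR=10/49; mL=-510/2597, mR=-10/53; mL+mR=-1000/2597 → advance -1; mR−mL=20/2597 → turn +1·90°
n=7: pose=(-9,0,E); sL=40/109, sR=8/41; mL=-1256/4469, mR=-40/109; mL+mR=-2896/4469 → advance -1; mR−mL=-384/4469 → turn -1·90°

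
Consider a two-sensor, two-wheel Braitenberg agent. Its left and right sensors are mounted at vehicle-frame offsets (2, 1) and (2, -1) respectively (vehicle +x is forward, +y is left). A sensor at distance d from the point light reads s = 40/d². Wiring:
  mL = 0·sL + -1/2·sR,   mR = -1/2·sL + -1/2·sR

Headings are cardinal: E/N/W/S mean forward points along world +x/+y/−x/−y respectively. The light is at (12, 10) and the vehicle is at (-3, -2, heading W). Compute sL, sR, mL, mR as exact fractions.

20/229 4/41 -2/41 -868/9389

left sensor world pos  = (-5, -3); dL² = 458
right sensor world pos = (-5, -1); dR² = 410
sL = 40/458 = 20/229
sR = 40/410 = 4/41
mL = 0·sL + -1/2·sR = -2/41
mR = -1/2·sL + -1/2·sR = -868/9389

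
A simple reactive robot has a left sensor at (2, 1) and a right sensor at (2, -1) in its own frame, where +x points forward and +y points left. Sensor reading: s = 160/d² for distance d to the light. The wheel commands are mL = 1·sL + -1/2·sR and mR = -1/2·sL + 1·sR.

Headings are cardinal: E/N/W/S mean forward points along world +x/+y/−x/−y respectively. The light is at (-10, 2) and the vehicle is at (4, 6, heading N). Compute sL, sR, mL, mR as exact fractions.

32/41 160/261 5072/10701 2384/10701

left sensor world pos  = (3, 8); dL² = 205
right sensor world pos = (5, 8); dR² = 261
sL = 160/205 = 32/41
sR = 160/261 = 160/261
mL = 1·sL + -1/2·sR = 5072/10701
mR = -1/2·sL + 1·sR = 2384/10701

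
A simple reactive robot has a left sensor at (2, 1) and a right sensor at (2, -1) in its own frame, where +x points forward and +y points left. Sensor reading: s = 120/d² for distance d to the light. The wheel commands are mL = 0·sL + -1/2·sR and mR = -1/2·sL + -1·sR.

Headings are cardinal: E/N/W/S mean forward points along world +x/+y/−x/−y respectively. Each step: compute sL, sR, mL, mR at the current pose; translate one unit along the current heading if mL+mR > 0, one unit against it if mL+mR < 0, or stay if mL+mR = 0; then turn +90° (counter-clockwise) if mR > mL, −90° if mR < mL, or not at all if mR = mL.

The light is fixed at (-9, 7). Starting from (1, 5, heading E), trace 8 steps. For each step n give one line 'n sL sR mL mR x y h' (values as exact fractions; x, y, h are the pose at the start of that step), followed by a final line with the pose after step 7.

n=0: pose=(1,5,E); sL=24/29, sR=40/51; mL=-20/51, mR=-1772/1479; mL+mR=-784/493 → advance -1; mR−mL=-1192/1479 → turn -1·90°
n=1: pose=(0,5,S); sL=30/29, sR=3/2; mL=-3/4, mR=-117/58; mL+mR=-321/116 → advance -1; mR−mL=-147/116 → turn -1·90°
n=2: pose=(0,6,W); sL=120/53, sR=120/49; mL=-60/49, mR=-9300/2597; mL+mR=-12480/2597 → advance -1; mR−mL=-6120/2597 → turn -1·90°
n=3: pose=(1,6,N); sL=60/41, sR=60/61; mL=-30/61, mR=-4290/2501; mL+mR=-5520/2501 → advance -1; mR−mL=-3060/2501 → turn -1·90°
n=4: pose=(1,5,E); sL=24/29, sR=40/51; mL=-20/51, mR=-1772/1479; mL+mR=-784/493 → advance -1; mR−mL=-1192/1479 → turn -1·90°
n=5: pose=(0,5,S); sL=30/29, sR=3/2; mL=-3/4, mR=-117/58; mL+mR=-321/116 → advance -1; mR−mL=-147/116 → turn -1·90°
n=6: pose=(0,6,W); sL=120/53, sR=120/49; mL=-60/49, mR=-9300/2597; mL+mR=-12480/2597 → advance -1; mR−mL=-6120/2597 → turn -1·90°
n=7: pose=(1,6,N); sL=60/41, sR=60/61; mL=-30/61, mR=-4290/2501; mL+mR=-5520/2501 → advance -1; mR−mL=-3060/2501 → turn -1·90°

0 24/29 40/51 -20/51 -1772/1479 1 5 E
1 30/29 3/2 -3/4 -117/58 0 5 S
2 120/53 120/49 -60/49 -9300/2597 0 6 W
3 60/41 60/61 -30/61 -4290/2501 1 6 N
4 24/29 40/51 -20/51 -1772/1479 1 5 E
5 30/29 3/2 -3/4 -117/58 0 5 S
6 120/53 120/49 -60/49 -9300/2597 0 6 W
7 60/41 60/61 -30/61 -4290/2501 1 6 N
final 1 5 E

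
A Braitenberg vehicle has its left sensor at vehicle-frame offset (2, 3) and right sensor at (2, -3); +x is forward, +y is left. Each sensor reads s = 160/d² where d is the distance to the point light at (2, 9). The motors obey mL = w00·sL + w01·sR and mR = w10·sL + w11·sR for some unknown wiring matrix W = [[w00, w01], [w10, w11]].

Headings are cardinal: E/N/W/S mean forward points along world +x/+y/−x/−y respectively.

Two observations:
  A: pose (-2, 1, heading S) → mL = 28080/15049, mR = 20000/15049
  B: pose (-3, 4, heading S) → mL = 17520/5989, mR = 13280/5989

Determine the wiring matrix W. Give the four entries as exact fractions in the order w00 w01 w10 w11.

1/2 1 1/2 1/2

obs A: pose=(-2,1,S) → sL=160/101, sR=160/149, mL=28080/15049, mR=20000/15049
obs B: pose=(-3,4,S) → sL=160/53, sR=160/113, mL=17520/5989, mR=13280/5989
sensor matrix S = [[160/101, 160/149], [160/53, 160/113]]; det S = -90009600/90128461
solve [mL_A; mL_B] = S·[w00; w01] and [mR_A; mR_B] = S·[w10; w11]:
  w00 = 1/2, w01 = 1, w10 = 1/2, w11 = 1/2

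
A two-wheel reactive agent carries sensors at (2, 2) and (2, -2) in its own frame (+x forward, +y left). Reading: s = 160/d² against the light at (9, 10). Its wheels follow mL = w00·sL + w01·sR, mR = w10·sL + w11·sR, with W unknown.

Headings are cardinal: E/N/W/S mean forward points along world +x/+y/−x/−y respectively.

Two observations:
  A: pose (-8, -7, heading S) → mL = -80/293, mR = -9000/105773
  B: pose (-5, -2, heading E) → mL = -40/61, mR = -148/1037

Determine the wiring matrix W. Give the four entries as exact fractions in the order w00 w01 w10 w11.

obs A: pose=(-8,-7,S) → sL=80/293, sR=80/361, mL=-80/293, mR=-9000/105773
obs B: pose=(-5,-2,E) → sL=40/61, sR=8/17, mL=-40/61, mR=-148/1037
sensor matrix S = [[80/293, 80/361], [40/61, 8/17]]; det S = -1845760/109686601
solve [mL_A; mL_B] = S·[w00; w01] and [mR_A; mR_B] = S·[w10; w11]:
  w00 = -1, w01 = 0, w10 = 1/2, w11 = -1

-1 0 1/2 -1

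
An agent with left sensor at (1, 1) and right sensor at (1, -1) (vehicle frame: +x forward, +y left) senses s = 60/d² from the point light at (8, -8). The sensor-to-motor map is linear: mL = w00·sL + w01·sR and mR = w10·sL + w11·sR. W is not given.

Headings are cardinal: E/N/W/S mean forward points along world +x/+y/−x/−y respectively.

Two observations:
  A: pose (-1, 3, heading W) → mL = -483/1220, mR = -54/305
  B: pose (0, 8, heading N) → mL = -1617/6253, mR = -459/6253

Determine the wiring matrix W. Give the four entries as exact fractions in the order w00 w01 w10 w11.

obs A: pose=(-1,3,W) → sL=3/10, sR=15/61, mL=-483/1220, mR=-54/305
obs B: pose=(0,8,N) → sL=6/37, sR=30/169, mL=-1617/6253, mR=-459/6253
sensor matrix S = [[3/10, 15/61], [6/37, 30/169]]; det S = 5103/381433
solve [mL_A; mL_B] = S·[w00; w01] and [mR_A; mR_B] = S·[w10; w11]:
  w00 = -1/2, w01 = -1, w10 = -1, w11 = 1/2

-1/2 -1 -1 1/2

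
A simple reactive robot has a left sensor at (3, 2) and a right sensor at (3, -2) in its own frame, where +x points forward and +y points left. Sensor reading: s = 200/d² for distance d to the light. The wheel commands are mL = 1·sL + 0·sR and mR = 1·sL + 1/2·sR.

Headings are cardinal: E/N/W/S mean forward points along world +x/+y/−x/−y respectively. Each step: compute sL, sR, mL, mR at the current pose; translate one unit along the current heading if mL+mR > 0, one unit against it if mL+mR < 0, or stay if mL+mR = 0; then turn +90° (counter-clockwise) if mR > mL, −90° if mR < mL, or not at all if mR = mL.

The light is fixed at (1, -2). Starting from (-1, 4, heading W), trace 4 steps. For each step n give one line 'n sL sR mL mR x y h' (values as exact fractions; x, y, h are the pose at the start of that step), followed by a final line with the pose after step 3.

0 200/41 200/89 200/41 21900/3649 -1 4 W
1 20 100/17 20 390/17 -2 4 S
2 200/49 200/9 200/49 6700/441 -2 3 E
3 5/2 25/8 5/2 65/16 -1 3 N
final -1 4 W

n=0: pose=(-1,4,W); sL=200/41, sR=200/89; mL=200/41, mR=21900/3649; mL+mR=39700/3649 → advance +1; mR−mL=100/89 → turn +1·90°
n=1: pose=(-2,4,S); sL=20, sR=100/17; mL=20, mR=390/17; mL+mR=730/17 → advance +1; mR−mL=50/17 → turn +1·90°
n=2: pose=(-2,3,E); sL=200/49, sR=200/9; mL=200/49, mR=6700/441; mL+mR=8500/441 → advance +1; mR−mL=100/9 → turn +1·90°
n=3: pose=(-1,3,N); sL=5/2, sR=25/8; mL=5/2, mR=65/16; mL+mR=105/16 → advance +1; mR−mL=25/16 → turn +1·90°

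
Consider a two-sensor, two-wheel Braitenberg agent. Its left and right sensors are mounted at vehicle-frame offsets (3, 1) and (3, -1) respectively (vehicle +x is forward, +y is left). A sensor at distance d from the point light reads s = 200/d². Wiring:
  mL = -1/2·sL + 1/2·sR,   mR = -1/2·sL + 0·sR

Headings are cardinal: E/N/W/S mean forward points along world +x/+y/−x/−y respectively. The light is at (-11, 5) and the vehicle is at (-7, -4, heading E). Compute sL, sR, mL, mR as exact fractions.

200/113 200/149 -3600/16837 -100/113

left sensor world pos  = (-4, -3); dL² = 113
right sensor world pos = (-4, -5); dR² = 149
sL = 200/113 = 200/113
sR = 200/149 = 200/149
mL = -1/2·sL + 1/2·sR = -3600/16837
mR = -1/2·sL + 0·sR = -100/113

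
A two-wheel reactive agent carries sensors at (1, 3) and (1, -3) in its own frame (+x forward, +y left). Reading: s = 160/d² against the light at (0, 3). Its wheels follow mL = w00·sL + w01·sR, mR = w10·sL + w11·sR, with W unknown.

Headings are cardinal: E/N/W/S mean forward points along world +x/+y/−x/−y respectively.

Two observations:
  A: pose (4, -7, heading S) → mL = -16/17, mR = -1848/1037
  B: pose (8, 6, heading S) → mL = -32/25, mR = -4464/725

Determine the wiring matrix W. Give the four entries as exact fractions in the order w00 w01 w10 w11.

-1 0 -1/2 -1

obs A: pose=(4,-7,S) → sL=16/17, sR=80/61, mL=-16/17, mR=-1848/1037
obs B: pose=(8,6,S) → sL=32/25, sR=160/29, mL=-32/25, mR=-4464/725
sensor matrix S = [[16/17, 80/61], [32/25, 160/29]]; det S = 528384/150365
solve [mL_A; mL_B] = S·[w00; w01] and [mR_A; mR_B] = S·[w10; w11]:
  w00 = -1, w01 = 0, w10 = -1/2, w11 = -1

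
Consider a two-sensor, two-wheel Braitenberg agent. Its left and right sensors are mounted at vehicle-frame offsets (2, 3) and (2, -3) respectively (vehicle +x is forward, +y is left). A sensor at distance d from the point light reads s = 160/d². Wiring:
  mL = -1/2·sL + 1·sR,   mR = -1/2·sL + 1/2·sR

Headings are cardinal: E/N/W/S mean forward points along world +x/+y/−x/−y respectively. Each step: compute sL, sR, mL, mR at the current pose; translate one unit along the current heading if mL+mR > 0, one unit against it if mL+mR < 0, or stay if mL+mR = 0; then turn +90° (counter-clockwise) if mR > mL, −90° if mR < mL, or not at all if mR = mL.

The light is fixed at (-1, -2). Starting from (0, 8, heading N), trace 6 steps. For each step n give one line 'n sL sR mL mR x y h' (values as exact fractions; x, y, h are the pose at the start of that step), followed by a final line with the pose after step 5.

n=0: pose=(0,8,N); sL=40/37, sR=1; mL=17/37, mR=-3/74; mL+mR=31/74 → advance +1; mR−mL=-1/2 → turn -1·90°
n=1: pose=(0,9,E); sL=32/41, sR=160/73; mL=5392/2993, mR=2112/2993; mL+mR=7504/2993 → advance +1; mR−mL=-80/73 → turn -1·90°
n=2: pose=(1,9,S); sL=80/53, sR=80/41; mL=2600/2173, mR=480/2173; mL+mR=3080/2173 → advance +1; mR−mL=-40/41 → turn -1·90°
n=3: pose=(1,8,W); sL=160/49, sR=160/169; mL=-5680/8281, mR=-9600/8281; mL+mR=-15280/8281 → advance -1; mR−mL=-80/169 → turn -1·90°
n=4: pose=(2,8,N); sL=10/9, sR=8/9; mL=1/3, mR=-1/9; mL+mR=2/9 → advance +1; mR−mL=-4/9 → turn -1·90°
n=5: pose=(2,9,E); sL=160/221, sR=160/89; mL=28240/19669, mR=10560/19669; mL+mR=38800/19669 → advance +1; mR−mL=-80/89 → turn -1·90°

0 40/37 1 17/37 -3/74 0 8 N
1 32/41 160/73 5392/2993 2112/2993 0 9 E
2 80/53 80/41 2600/2173 480/2173 1 9 S
3 160/49 160/169 -5680/8281 -9600/8281 1 8 W
4 10/9 8/9 1/3 -1/9 2 8 N
5 160/221 160/89 28240/19669 10560/19669 2 9 E
final 3 9 S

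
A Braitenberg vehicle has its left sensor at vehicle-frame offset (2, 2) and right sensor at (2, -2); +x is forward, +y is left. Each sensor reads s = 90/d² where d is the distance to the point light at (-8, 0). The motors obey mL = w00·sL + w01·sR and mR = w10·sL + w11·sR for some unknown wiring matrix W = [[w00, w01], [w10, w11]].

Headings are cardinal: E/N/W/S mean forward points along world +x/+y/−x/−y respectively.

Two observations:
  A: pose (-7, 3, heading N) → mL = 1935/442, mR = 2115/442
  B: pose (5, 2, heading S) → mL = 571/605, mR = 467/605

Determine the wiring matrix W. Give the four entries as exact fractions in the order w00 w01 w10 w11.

obs A: pose=(-7,3,N) → sL=45/13, sR=45/17, mL=1935/442, mR=2115/442
obs B: pose=(5,2,S) → sL=2/5, sR=90/121, mL=571/605, mR=467/605
sensor matrix S = [[45/13, 45/17], [2/5, 90/121]]; det S = 40536/26741
solve [mL_A; mL_B] = S·[w00; w01] and [mR_A; mR_B] = S·[w10; w11]:
  w00 = 1/2, w01 = 1, w10 = 1, w11 = 1/2

1/2 1 1 1/2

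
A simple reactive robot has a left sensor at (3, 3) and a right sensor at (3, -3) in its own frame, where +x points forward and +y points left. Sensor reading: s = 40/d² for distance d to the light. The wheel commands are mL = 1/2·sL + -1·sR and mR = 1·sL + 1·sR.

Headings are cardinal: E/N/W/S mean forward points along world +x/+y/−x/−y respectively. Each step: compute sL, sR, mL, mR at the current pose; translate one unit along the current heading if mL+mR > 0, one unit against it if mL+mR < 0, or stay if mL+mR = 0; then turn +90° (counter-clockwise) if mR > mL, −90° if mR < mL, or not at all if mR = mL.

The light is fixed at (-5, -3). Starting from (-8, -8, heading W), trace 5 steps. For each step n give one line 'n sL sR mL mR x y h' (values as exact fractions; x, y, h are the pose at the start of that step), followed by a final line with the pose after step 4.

0 2/5 1 -4/5 7/5 -8 -8 W
1 8/13 40/113 -68/1469 1424/1469 -9 -8 S
2 4 20/41 62/41 184/41 -9 -9 E
3 8/9 40/9 -4 16/3 -8 -9 N
4 2/5 1 -4/5 7/5 -8 -8 W
final -9 -8 S

n=0: pose=(-8,-8,W); sL=2/5, sR=1; mL=-4/5, mR=7/5; mL+mR=3/5 → advance +1; mR−mL=11/5 → turn +1·90°
n=1: pose=(-9,-8,S); sL=8/13, sR=40/113; mL=-68/1469, mR=1424/1469; mL+mR=12/13 → advance +1; mR−mL=1492/1469 → turn +1·90°
n=2: pose=(-9,-9,E); sL=4, sR=20/41; mL=62/41, mR=184/41; mL+mR=6 → advance +1; mR−mL=122/41 → turn +1·90°
n=3: pose=(-8,-9,N); sL=8/9, sR=40/9; mL=-4, mR=16/3; mL+mR=4/3 → advance +1; mR−mL=28/3 → turn +1·90°
n=4: pose=(-8,-8,W); sL=2/5, sR=1; mL=-4/5, mR=7/5; mL+mR=3/5 → advance +1; mR−mL=11/5 → turn +1·90°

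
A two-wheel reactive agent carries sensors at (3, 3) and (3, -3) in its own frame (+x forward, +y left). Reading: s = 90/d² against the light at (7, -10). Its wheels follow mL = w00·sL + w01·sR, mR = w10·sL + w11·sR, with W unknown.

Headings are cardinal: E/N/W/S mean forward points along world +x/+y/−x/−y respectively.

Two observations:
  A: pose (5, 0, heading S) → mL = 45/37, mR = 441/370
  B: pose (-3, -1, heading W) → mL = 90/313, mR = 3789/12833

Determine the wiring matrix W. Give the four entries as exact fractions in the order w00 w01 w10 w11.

0 1 1 -1/2

obs A: pose=(5,0,S) → sL=9/5, sR=45/37, mL=45/37, mR=441/370
obs B: pose=(-3,-1,W) → sL=18/41, sR=90/313, mL=90/313, mR=3789/12833
sensor matrix S = [[9/5, 45/37], [18/41, 90/313]]; det S = -7776/474821
solve [mL_A; mL_B] = S·[w00; w01] and [mR_A; mR_B] = S·[w10; w11]:
  w00 = 0, w01 = 1, w10 = 1, w11 = -1/2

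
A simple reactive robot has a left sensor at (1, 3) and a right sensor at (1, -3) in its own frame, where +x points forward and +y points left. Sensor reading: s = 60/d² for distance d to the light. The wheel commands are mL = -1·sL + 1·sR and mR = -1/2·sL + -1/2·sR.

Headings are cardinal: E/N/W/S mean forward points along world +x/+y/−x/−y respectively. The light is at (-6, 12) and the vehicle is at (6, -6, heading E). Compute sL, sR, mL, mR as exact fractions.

30/197 6/61 -648/12017 -1506/12017

left sensor world pos  = (7, -3); dL² = 394
right sensor world pos = (7, -9); dR² = 610
sL = 60/394 = 30/197
sR = 60/610 = 6/61
mL = -1·sL + 1·sR = -648/12017
mR = -1/2·sL + -1/2·sR = -1506/12017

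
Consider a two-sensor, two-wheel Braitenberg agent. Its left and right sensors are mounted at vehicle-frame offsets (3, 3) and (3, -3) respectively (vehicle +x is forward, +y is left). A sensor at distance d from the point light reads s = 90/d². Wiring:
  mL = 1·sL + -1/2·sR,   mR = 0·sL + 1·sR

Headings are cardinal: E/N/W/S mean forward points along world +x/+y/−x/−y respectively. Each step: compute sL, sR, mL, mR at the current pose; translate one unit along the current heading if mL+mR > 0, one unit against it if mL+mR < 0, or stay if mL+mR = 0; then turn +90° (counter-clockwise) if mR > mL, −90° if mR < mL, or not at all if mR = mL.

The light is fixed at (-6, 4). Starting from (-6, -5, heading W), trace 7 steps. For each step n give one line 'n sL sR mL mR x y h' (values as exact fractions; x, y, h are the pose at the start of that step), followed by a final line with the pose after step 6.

n=0: pose=(-6,-5,W); sL=10/17, sR=2; mL=-7/17, mR=2; mL+mR=27/17 → advance +1; mR−mL=41/17 → turn +1·90°
n=1: pose=(-7,-5,S); sL=45/74, sR=9/16; mL=387/1184, mR=9/16; mL+mR=1053/1184 → advance +1; mR−mL=279/1184 → turn +1·90°
n=2: pose=(-7,-6,E); sL=90/53, sR=90/173; mL=13185/9169, mR=90/173; mL+mR=17955/9169 → advance +1; mR−mL=-8415/9169 → turn -1·90°
n=3: pose=(-6,-6,S); sL=45/89, sR=45/89; mL=45/178, mR=45/89; mL+mR=135/178 → advance +1; mR−mL=45/178 → turn +1·90°
n=4: pose=(-6,-7,E); sL=90/73, sR=18/41; mL=3033/2993, mR=18/41; mL+mR=4347/2993 → advance +1; mR−mL=-1719/2993 → turn -1·90°
n=5: pose=(-5,-7,S); sL=45/106, sR=9/20; mL=423/2120, mR=9/20; mL+mR=1377/2120 → advance +1; mR−mL=531/2120 → turn +1·90°
n=6: pose=(-5,-8,E); sL=90/97, sR=90/241; mL=17325/23377, mR=90/241; mL+mR=26055/23377 → advance +1; mR−mL=-8595/23377 → turn -1·90°

0 10/17 2 -7/17 2 -6 -5 W
1 45/74 9/16 387/1184 9/16 -7 -5 S
2 90/53 90/173 13185/9169 90/173 -7 -6 E
3 45/89 45/89 45/178 45/89 -6 -6 S
4 90/73 18/41 3033/2993 18/41 -6 -7 E
5 45/106 9/20 423/2120 9/20 -5 -7 S
6 90/97 90/241 17325/23377 90/241 -5 -8 E
final -4 -8 S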